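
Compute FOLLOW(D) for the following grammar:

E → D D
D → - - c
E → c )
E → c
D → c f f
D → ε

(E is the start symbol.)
In E → D D: D is followed by D, add FIRST(D) \ {ε} = { '-', 'c' }
  D is nullable, so also add FOLLOW(E)
In E → D D: D is at the end, add FOLLOW(E)

The FOLLOW sets referred to above (computed the same way, to a fixed point):
  FOLLOW(E) = { $ }

Taking the union: FOLLOW(D) = { $, '-', 'c' }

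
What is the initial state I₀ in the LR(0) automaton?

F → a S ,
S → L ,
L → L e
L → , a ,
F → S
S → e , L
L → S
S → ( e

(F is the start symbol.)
{ [F → . S], [F → . a S ,], [F' → . F], [L → . , a ,], [L → . L e], [L → . S], [S → . ( e], [S → . L ,], [S → . e , L] }

First, augment the grammar with F' → F
I₀ = CLOSURE({ [F' → . F] }):
  [F' → . F] has the dot before F: add [F → . a S ,], [F → . S]
  [F → . S] has the dot before S: add [S → . L ,], [S → . e , L], [S → . ( e]
  [S → . L ,] has the dot before L: add [L → . L e], [L → . , a ,], [L → . S]
No further items can be added.

I₀ = { [F → . S], [F → . a S ,], [F' → . F], [L → . , a ,], [L → . L e], [L → . S], [S → . ( e], [S → . L ,], [S → . e , L] }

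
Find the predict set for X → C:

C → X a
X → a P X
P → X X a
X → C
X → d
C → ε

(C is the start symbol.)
PREDICT(X → C) = (FIRST(RHS) \ {ε}) ∪ (FOLLOW(X) if ε ∈ FIRST(RHS), i.e. RHS ⇒* ε)
FIRST(C) = { 'a', 'd', ε }
FIRST(C) = { 'a', 'd', ε }
ε ∈ FIRST(C) (the right-hand side is nullable), so add FOLLOW(X) = { 'a', 'd' }
PREDICT(X → C) = { 'a', 'd' }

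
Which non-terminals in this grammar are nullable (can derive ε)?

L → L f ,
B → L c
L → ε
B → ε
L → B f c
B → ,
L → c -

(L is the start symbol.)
A non-terminal is nullable if it can derive ε (the empty string): either it has an ε-production, or it has a production whose right-hand side consists entirely of nullable non-terminals.

ε-productions: L → ε, B → ε
So L, B are immediately nullable.
Every non-terminal is now nullable.
Nullable = { 'B', 'L' }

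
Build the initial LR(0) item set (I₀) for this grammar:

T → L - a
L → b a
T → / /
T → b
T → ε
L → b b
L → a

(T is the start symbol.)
First, augment the grammar with T' → T
I₀ = CLOSURE({ [T' → . T] }):
  [T' → . T] has the dot before T: add [T → . L - a], [T → . / /], [T → . b], [T → .]
  [T → . L - a] has the dot before L: add [L → . b a], [L → . b b], [L → . a]
No further items can be added.

I₀ = { [L → . a], [L → . b a], [L → . b b], [T → . / /], [T → . L - a], [T → . b], [T → .], [T' → . T] }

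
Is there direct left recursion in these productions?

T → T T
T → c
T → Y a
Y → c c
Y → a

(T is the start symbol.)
Yes, T is left-recursive

Direct left recursion occurs when N → N α for some non-terminal N (the right-hand side begins with the left-hand side itself).

T → T T: LEFT RECURSIVE (starts with T)
T → c: starts with c
T → Y a: starts with Y
Y → c c: starts with c
Y → a: starts with a

The grammar has direct left recursion on: T.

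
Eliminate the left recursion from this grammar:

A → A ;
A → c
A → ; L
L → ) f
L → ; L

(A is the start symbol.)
A is directly left-recursive. The standard transformation for
  A → A α₁ | ... | A α_m | β₁ | ... | β_n
is
  A  → β₁ A' | ... | β_n A'
  A' → α₁ A' | ... | α_m A' | ε

A → c becomes A → c A'
A → ; L becomes A → ; L A'
A → A ; becomes A' → ; A'
Add A' → ε

Productions for other non-terminals are unchanged:
  L → ) f
  L → ; L

Resulting grammar:
A → c A'
A → ; L A'
A' → ; A'
A' → ε
L → ) f
L → ; L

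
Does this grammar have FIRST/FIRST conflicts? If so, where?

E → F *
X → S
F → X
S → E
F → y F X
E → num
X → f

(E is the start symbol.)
FIRST sets of the non-terminals at (or reachable through a nullable prefix from) the front of some alternative:
  FIRST(F) = { 'f', 'num', 'y' }
  FIRST(S) = { 'f', 'num', 'y' }
  FIRST(X) = { 'f', 'num', 'y' }

Productions for E:
  E → F *: FIRST = { 'f', 'num', 'y' }
  E → num: FIRST = { 'num' }
Productions for X:
  X → S: FIRST = { 'f', 'num', 'y' }
  X → f: FIRST = { 'f' }
Productions for F:
  F → X: FIRST = { 'f', 'num', 'y' }
  F → y F X: FIRST = { 'y' }
S has only one production, so no FIRST/FIRST conflict is possible there.

Conflict for E: E → F * and E → num
  Overlap: { 'num' }
Conflict for X: X → S and X → f
  Overlap: { 'f' }
Conflict for F: F → X and F → y F X
  Overlap: { 'y' }

Answer: Yes. E → F '*' / E → num on { 'num' }; X → S / X → f on { 'f' }; F → X / F → y F X on { 'y' }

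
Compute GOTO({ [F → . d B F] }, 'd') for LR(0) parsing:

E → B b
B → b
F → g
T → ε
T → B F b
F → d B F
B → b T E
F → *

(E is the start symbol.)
{ [B → . b T E], [B → . b], [F → d . B F] }

GOTO(I, 'd') = CLOSURE({ [A → αX.β] : [A → α.Xβ] ∈ I, X = 'd' })

Items with dot before 'd', with the dot advanced:
  [F → . d B F] → [F → d . B F]
Closure of the advanced items:
  [F → d . B F] has the dot before B: add [B → . b], [B → . b T E]

GOTO = { [B → . b T E], [B → . b], [F → d . B F] }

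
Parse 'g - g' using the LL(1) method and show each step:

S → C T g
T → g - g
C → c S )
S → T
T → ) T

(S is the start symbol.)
LL(1) parsing maintains a stack (initially the start symbol over $) and the input. At each step: if the stack top is a terminal, match it against the current input token; if it is a non-terminal N, replace it with the RHS of M[N, lookahead] (the unique production whose predict set contains the lookahead).

Stack is shown with the top on the left.

Stack    Input    Action
------------------------
S $      g - g $  output S → T
T $      g - g $  output T → g - g
g - g $  g - g $  match 'g'
- g $    - g $    match '-'
g $      g $      match 'g'
$        $        accept

The string is accepted.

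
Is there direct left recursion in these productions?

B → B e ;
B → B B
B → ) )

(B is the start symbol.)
Yes, B is left-recursive

B → B e ;: LEFT RECURSIVE (starts with B)
B → B B: LEFT RECURSIVE (starts with B)
B → ) ): starts with ')'

The grammar has direct left recursion on: B.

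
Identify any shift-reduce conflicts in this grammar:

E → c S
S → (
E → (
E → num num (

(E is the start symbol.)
No shift-reduce conflicts

A shift-reduce conflict occurs when an LR(0) state has both:
  - a complete (reduce) item [A → α .] (dot at the end), and
  - a shift item [B → β . c γ] (dot before a terminal).

Augment with E' → E and build the canonical LR(0) collection (I0 = CLOSURE({[E' → . E]}), then GOTO on every symbol after a dot until no new states appear). It has 9 states:
  I0: { [E → . (], [E → . c S], [E → . num num (], [E' → . E] }  — shift
  I1: { [E → ( .] }  — reduce
  I2: { [E' → E .] }  — accept
  I3: { [E → c . S], [S → . (] }  — shift
  I4: { [E → num . num (] }  — shift
  I5: { [E → num num . (] }  — shift
  I6: { [E → num num ( .] }  — reduce
  I7: { [S → ( .] }  — reduce
  I8: { [E → c S .] }  — reduce

No state contains both a complete item and a shift item.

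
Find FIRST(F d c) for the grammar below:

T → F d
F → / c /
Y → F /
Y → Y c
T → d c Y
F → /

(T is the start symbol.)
{ '/' }

FIRST sets of the non-terminals involved (from the grammar, by fixed-point iteration):
  FIRST(F) = { '/' }

To compute FIRST(F d c), process the symbols left to right:
Symbol F is a non-terminal. Add FIRST(F) \ {ε} = { '/' }
F is not nullable (ε ∉ FIRST(F)), so stop here.
FIRST(F d c) = { '/' }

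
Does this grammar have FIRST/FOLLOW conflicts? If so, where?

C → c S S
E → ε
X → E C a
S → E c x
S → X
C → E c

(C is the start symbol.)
Nullable non-terminals: E.
E has a nullable alternative but only one production, so nothing to check.

C, S, X have no nullable alternative, so no FIRST/FOLLOW check is needed there.

No FIRST/FOLLOW conflicts found.

Answer: No FIRST/FOLLOW conflicts.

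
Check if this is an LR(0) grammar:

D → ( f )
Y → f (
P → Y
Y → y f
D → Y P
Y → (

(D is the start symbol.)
A grammar is LR(0) if no state in the canonical LR(0) collection has:
  - both a shift item (dot before a terminal) and a complete item (shift-reduce conflict), or
  - two or more complete items (reduce-reduce conflict; the accept item [D' → D .] counts as a complete item here).

Augment with D' → D and build the canonical LR(0) collection (I0 = CLOSURE({[D' → . D]}), then GOTO on every symbol after a dot until no new states appear). It has 13 states:
  I0: { [D → . ( f )], [D → . Y P], [D' → . D], [Y → . (], [Y → . f (], [Y → . y f] }  — shift
  I1: { [D → ( . f )], [Y → ( .] }  — shift, reduce
  I2: { [D' → D .] }  — accept
  I3: { [D → Y . P], [P → . Y], [Y → . (], [Y → . f (], [Y → . y f] }  — shift
  I4: { [Y → f . (] }  — shift
  I5: { [Y → y . f] }  — shift
  I6: { [Y → y f .] }  — reduce
  I7: { [Y → f ( .] }  — reduce
  I8: { [Y → ( .] }  — reduce
  I9: { [D → Y P .] }  — reduce
  I10: { [P → Y .] }  — reduce
  I11: { [D → ( f . )] }  — shift
  I12: { [D → ( f ) .] }  — reduce

Conflict in state I1:
  Shift-reduce conflict between [Y → ( .] and [D → ( . f )]
So the grammar is NOT LR(0).

Answer: No. Shift-reduce conflict between [Y → ( .] and [D → ( . f )]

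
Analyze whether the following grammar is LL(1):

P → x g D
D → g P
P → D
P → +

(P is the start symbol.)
Yes, the grammar is LL(1).

A grammar is LL(1) if for each non-terminal N with multiple productions, the predict sets of those productions are pairwise disjoint, where PREDICT(N → α) = (FIRST(α) \ {ε}) ∪ (FOLLOW(N) if α ⇒* ε).

Relevant sets:
  FIRST(D) = { 'g' }

For P:
  PREDICT(P → x g D) = { 'x' }
  PREDICT(P → D) = { 'g' }
  PREDICT(P → '+') = { '+' }
D has a single production, so nothing to check there.

All predict sets are disjoint. The grammar IS LL(1).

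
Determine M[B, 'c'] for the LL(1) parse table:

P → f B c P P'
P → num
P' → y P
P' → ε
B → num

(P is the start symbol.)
Empty (error entry)

To find M[B, 'c'], we find productions for B where 'c' is in the predict set (PREDICT(N → α) = (FIRST(α) \ {ε}) ∪ (FOLLOW(N) if α ⇒* ε)).

B → num: PREDICT = { 'num' }

M[B, 'c'] is empty (no production applies)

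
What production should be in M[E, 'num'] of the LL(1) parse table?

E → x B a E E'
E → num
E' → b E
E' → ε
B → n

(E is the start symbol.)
To find M[E, 'num'], we find productions for E where 'num' is in the predict set (PREDICT(N → α) = (FIRST(α) \ {ε}) ∪ (FOLLOW(N) if α ⇒* ε)).

E → x B a E E': PREDICT = { 'x' }
E → num: PREDICT = { 'num' }
  'num' is in predict set, so this production goes in M[E, 'num']

M[E, 'num'] = E → num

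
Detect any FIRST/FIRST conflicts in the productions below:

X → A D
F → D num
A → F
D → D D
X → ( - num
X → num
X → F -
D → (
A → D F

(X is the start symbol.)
Yes. X → A D / X → '(' '-' num on { '(' }; X → A D / X → F '-' on { '(' }; X → '(' '-' num / X → F '-' on { '(' }; A → F / A → D F on { '(' }; D → D D / D → '(' on { '(' }

A FIRST/FIRST conflict occurs when two productions N → α and N → β for the same non-terminal have FIRST(α) ∩ FIRST(β) ≠ ∅ (with ε ∈ FIRST of a nullable right-hand side, so two nullable alternatives also conflict).

FIRST sets of the non-terminals at (or reachable through a nullable prefix from) the front of some alternative:
  FIRST(A) = { '(' }
  FIRST(F) = { '(' }
  FIRST(D) = { '(' }

Productions for X:
  X → A D: FIRST = { '(' }
  X → ( - num: FIRST = { '(' }
  X → num: FIRST = { 'num' }
  X → F -: FIRST = { '(' }
Productions for A:
  A → F: FIRST = { '(' }
  A → D F: FIRST = { '(' }
Productions for D:
  D → D D: FIRST = { '(' }
  D → (: FIRST = { '(' }
F has only one production, so no FIRST/FIRST conflict is possible there.

Conflict for X: X → A D and X → ( - num
  Overlap: { '(' }
Conflict for X: X → A D and X → F -
  Overlap: { '(' }
Conflict for X: X → ( - num and X → F -
  Overlap: { '(' }
Conflict for A: A → F and A → D F
  Overlap: { '(' }
Conflict for D: D → D D and D → (
  Overlap: { '(' }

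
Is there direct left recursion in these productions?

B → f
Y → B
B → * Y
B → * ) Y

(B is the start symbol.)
No direct left recursion

B → f: starts with f
Y → B: starts with B
B → * Y: starts with '*'
B → * ) Y: starts with '*'

No direct left recursion found.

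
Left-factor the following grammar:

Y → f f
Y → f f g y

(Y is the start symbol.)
Y → f f Y'
Y' → ε
Y' → g y

Left-factoring transforms A → αβ₁ | αβ₂ into A → αA' and A' → β₁ | β₂
(α is the longest common prefix among the alternatives). Repeat until
no nonterminal has two alternatives with a common prefix.

Round 1: Y has alternatives sharing prefix 'f f'. Introduce Y': Y → f f Y'
  Add: Y' → ε
  Add: Y' → g y

No remaining common prefixes — done.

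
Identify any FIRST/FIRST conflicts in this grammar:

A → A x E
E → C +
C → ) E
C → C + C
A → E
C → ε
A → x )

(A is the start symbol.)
FIRST sets of the non-terminals at (or reachable through a nullable prefix from) the front of some alternative:
  FIRST(A) = { ')', '+', 'x' }
  FIRST(E) = { ')', '+' }
  FIRST(C) = { ')', '+', ε }

Productions for A:
  A → A x E: FIRST = { ')', '+', 'x' }
  A → E: FIRST = { ')', '+' }
  A → x ): FIRST = { 'x' }
Productions for C:
  C → ) E: FIRST = { ')' }
  C → C + C: FIRST = { ')', '+' }
  C → ε: FIRST = { ε }
E has only one production, so no FIRST/FIRST conflict is possible there.

Conflict for A: A → A x E and A → E
  Overlap: { ')', '+' }
Conflict for A: A → A x E and A → x )
  Overlap: { 'x' }
Conflict for C: C → ) E and C → C + C
  Overlap: { ')' }

Answer: Yes. A → A x E / A → E on { ')', '+' }; A → A x E / A → x ')' on { 'x' }; C → ')' E / C → C '+' C on { ')' }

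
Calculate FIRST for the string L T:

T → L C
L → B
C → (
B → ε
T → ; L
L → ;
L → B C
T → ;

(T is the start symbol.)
{ '(', ';' }

FIRST sets of the non-terminals involved (from the grammar, by fixed-point iteration):
  FIRST(L) = { '(', ';', ε }
  FIRST(T) = { '(', ';' }

To compute FIRST(L T), process the symbols left to right:
Symbol L is a non-terminal. Add FIRST(L) \ {ε} = { '(', ';' }
L is nullable (ε ∈ FIRST(L)), continue to the next symbol.
Symbol T is a non-terminal. Add FIRST(T) \ {ε} = { '(', ';' }
T is not nullable (ε ∉ FIRST(T)), so stop here.
FIRST(L T) = { '(', ';' }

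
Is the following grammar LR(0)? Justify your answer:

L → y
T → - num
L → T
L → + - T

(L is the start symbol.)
A grammar is LR(0) if no state in the canonical LR(0) collection has:
  - both a shift item (dot before a terminal) and a complete item (shift-reduce conflict), or
  - two or more complete items (reduce-reduce conflict; the accept item [L' → L .] counts as a complete item here).

Augment with L' → L and build the canonical LR(0) collection (I0 = CLOSURE({[L' → . L]}), then GOTO on every symbol after a dot until no new states appear). It has 9 states:
  I0: { [L → . + - T], [L → . T], [L → . y], [L' → . L], [T → . - num] }  — shift
  I1: { [L → + . - T] }  — shift
  I2: { [T → - . num] }  — shift
  I3: { [L' → L .] }  — accept
  I4: { [L → T .] }  — reduce
  I5: { [L → y .] }  — reduce
  I6: { [T → - num .] }  — reduce
  I7: { [L → + - . T], [T → . - num] }  — shift
  I8: { [L → + - T .] }  — reduce

Every state is either a pure shift/goto state or contains exactly one complete item and nothing to shift — no conflicts. The grammar is LR(0).

Answer: Yes, the grammar is LR(0)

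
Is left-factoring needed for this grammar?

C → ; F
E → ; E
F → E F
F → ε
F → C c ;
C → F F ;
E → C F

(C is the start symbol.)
Left-factoring is needed when two productions for the same non-terminal
share a common prefix on the right-hand side.

Productions for C:
  C → ; F
  C → F F ;
Productions for E:
  E → ; E
  E → C F
Productions for F:
  F → E F
  F → ε
  F → C c ;

No common prefixes found.

Answer: No, left-factoring is not needed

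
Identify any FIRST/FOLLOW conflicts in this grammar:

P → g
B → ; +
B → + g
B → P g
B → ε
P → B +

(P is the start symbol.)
Nullable non-terminals: B.
FIRST sets used below: FIRST(P) = { '+', ';', 'g' }

B: nullable alternative(s) B → ε; FOLLOW(B) = { '+' }
  B → ; +: FIRST \ {ε} = { ';' } — disjoint from FOLLOW(B)
  B → + g: FIRST \ {ε} = { '+' } — overlaps FOLLOW(B) on { '+' }: CONFLICT
  B → P g: FIRST \ {ε} = { '+', ';', 'g' } — overlaps FOLLOW(B) on { '+' }: CONFLICT
  B → ε: FIRST \ {ε} = { } — this is the only nullable alternative, skip

P has no nullable alternative, so no FIRST/FOLLOW check is needed there.

So the grammar has 2 FIRST/FOLLOW conflicts (marked CONFLICT above).

Answer: Yes. B → '+' g with FOLLOW(B) on { '+' }; B → P g with FOLLOW(B) on { '+' }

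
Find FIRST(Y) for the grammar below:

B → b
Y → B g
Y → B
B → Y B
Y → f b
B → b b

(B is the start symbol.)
{ 'b', 'f' }

FIRST sets of the other non-terminals involved (by the same procedure, iterated to a fixed point):
  FIRST(B) = { 'b', 'f' }

From Y → B g:
  - B is a non-terminal: add FIRST(B) \ {ε} = { 'b', 'f' }
    B is not nullable, so stop
From Y → B:
  - B is a non-terminal: add FIRST(B) \ {ε} = { 'b', 'f' }
    B is not nullable, so stop
From Y → f b:
  - f is a terminal: add 'f' and stop

Collecting: FIRST(Y) = { 'b', 'f' }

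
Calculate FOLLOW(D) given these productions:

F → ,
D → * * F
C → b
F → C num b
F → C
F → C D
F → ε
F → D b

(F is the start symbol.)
To compute FOLLOW(D), find every occurrence of D on a right-hand side N → α D β: add FIRST(β) \ {ε}, and if β is empty or nullable also add FOLLOW(N). Iterate to a fixed point.

In F → C D: D is at the end, add FOLLOW(F)
In F → D b: D is followed by b, add FIRST(b) \ {ε} = { 'b' }

The FOLLOW sets referred to above (computed the same way, to a fixed point):
  FOLLOW(F) = { $, 'b' }

Taking the union: FOLLOW(D) = { $, 'b' }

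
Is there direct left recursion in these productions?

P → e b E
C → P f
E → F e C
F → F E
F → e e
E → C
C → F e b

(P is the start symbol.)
Direct left recursion occurs when N → N α for some non-terminal N (the right-hand side begins with the left-hand side itself).

P → e b E: starts with e
C → P f: starts with P
E → F e C: starts with F
F → F E: LEFT RECURSIVE (starts with F)
F → e e: starts with e
E → C: starts with C
C → F e b: starts with F

The grammar has direct left recursion on: F.

Answer: Yes, F is left-recursive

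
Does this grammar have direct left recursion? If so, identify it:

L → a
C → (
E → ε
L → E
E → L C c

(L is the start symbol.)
No direct left recursion

L → a: starts with a
C → (: starts with '('
E → ε: starts with ε
L → E: starts with E
E → L C c: starts with L

No direct left recursion found.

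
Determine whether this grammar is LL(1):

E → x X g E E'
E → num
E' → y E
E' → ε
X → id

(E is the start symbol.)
A grammar is LL(1) if for each non-terminal N with multiple productions, the predict sets of those productions are pairwise disjoint, where PREDICT(N → α) = (FIRST(α) \ {ε}) ∪ (FOLLOW(N) if α ⇒* ε).

Relevant sets:
  FOLLOW(E') = { $, 'y' }

For E:
  PREDICT(E → x X g E E') = { 'x' }
  PREDICT(E → num) = { 'num' }
For E':
  PREDICT(E' → y E) = { 'y' }
  PREDICT(E' → ε) = { $, 'y' }
X has a single production, so nothing to check there.

Conflict found: Predict set conflict for E': { 'y' }
The grammar is NOT LL(1).

Answer: No. Predict set conflict for E': { 'y' }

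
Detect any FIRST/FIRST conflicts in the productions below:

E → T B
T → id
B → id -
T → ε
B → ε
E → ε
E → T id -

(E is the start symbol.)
Yes. E → T B / E → ε on { ε }; E → T B / E → T id '-' on { 'id' }

A FIRST/FIRST conflict occurs when two productions N → α and N → β for the same non-terminal have FIRST(α) ∩ FIRST(β) ≠ ∅ (with ε ∈ FIRST of a nullable right-hand side, so two nullable alternatives also conflict).

FIRST sets of the non-terminals at (or reachable through a nullable prefix from) the front of some alternative:
  FIRST(T) = { 'id', ε }
  FIRST(B) = { 'id', ε }

Productions for E:
  E → T B: FIRST = { 'id', ε }
  E → ε: FIRST = { ε }
  E → T id -: FIRST = { 'id' }
Productions for T:
  T → id: FIRST = { 'id' }
  T → ε: FIRST = { ε }
Productions for B:
  B → id -: FIRST = { 'id' }
  B → ε: FIRST = { ε }

Conflict for E: E → T B and E → ε
  Overlap: { ε }
Conflict for E: E → T B and E → T id -
  Overlap: { 'id' }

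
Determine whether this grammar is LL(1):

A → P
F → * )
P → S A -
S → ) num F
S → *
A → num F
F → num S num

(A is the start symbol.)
Yes, the grammar is LL(1).

A grammar is LL(1) if for each non-terminal N with multiple productions, the predict sets of those productions are pairwise disjoint, where PREDICT(N → α) = (FIRST(α) \ {ε}) ∪ (FOLLOW(N) if α ⇒* ε).

Relevant sets:
  FIRST(P) = { ')', '*' }

For A:
  PREDICT(A → P) = { ')', '*' }
  PREDICT(A → num F) = { 'num' }
For F:
  PREDICT(F → '*' ')') = { '*' }
  PREDICT(F → num S num) = { 'num' }
For S:
  PREDICT(S → ')' num F) = { ')' }
  PREDICT(S → '*') = { '*' }
P has a single production, so nothing to check there.

All predict sets are disjoint. The grammar IS LL(1).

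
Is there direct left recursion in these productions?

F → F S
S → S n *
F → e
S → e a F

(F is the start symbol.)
Direct left recursion occurs when N → N α for some non-terminal N (the right-hand side begins with the left-hand side itself).

F → F S: LEFT RECURSIVE (starts with F)
S → S n *: LEFT RECURSIVE (starts with S)
F → e: starts with e
S → e a F: starts with e

The grammar has direct left recursion on: F, S.

Answer: Yes, F, S are left-recursive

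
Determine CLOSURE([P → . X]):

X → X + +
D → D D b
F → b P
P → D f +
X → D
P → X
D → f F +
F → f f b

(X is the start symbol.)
{ [D → . D D b], [D → . f F +], [P → . X], [X → . D], [X → . X + +] }

To compute CLOSURE, for each item [A → α.Bβ] where B is a non-terminal, add [B → .γ] for all productions B → γ; repeat for the newly added items until nothing changes.

Start with: [P → . X]
  [P → . X] has the dot before X: add [X → . X + +], [X → . D]
  [X → . D] has the dot before D: add [D → . D D b], [D → . f F +]
No further items can be added.

CLOSURE = { [D → . D D b], [D → . f F +], [P → . X], [X → . D], [X → . X + +] }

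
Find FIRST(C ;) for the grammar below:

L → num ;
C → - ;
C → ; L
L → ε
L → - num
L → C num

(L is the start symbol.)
{ '-', ';' }

FIRST sets of the non-terminals involved (from the grammar, by fixed-point iteration):
  FIRST(C) = { '-', ';' }

To compute FIRST(C ;), process the symbols left to right:
Symbol C is a non-terminal. Add FIRST(C) \ {ε} = { '-', ';' }
C is not nullable (ε ∉ FIRST(C)), so stop here.
FIRST(C ;) = { '-', ';' }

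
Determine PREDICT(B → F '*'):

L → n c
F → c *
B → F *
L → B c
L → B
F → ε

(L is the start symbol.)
{ '*', 'c' }

PREDICT(B → F '*') = (FIRST(RHS) \ {ε}) ∪ (FOLLOW(B) if ε ∈ FIRST(RHS), i.e. RHS ⇒* ε)
FIRST(F) = { 'c', ε }
FIRST(F '*') = { '*', 'c' }
ε ∉ FIRST(F '*'), so FOLLOW(B) is not added.
PREDICT(B → F '*') = { '*', 'c' }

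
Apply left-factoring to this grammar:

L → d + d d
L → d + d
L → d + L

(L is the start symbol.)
Left-factoring transforms A → αβ₁ | αβ₂ into A → αA' and A' → β₁ | β₂
(α is the longest common prefix among the alternatives). Repeat until
no nonterminal has two alternatives with a common prefix.

Round 1: L has alternatives sharing prefix 'd +'. Introduce L': L → d + L'
  Add: L' → d d
  Add: L' → d
  Add: L' → L

Round 2: L' has alternatives sharing prefix 'd'. Introduce L'': L' → d L''
  Add: L'' → d
  Add: L'' → ε

No remaining common prefixes — done.

Resulting grammar:
L → d + L'
L' → d L''
L'' → d
L'' → ε
L' → L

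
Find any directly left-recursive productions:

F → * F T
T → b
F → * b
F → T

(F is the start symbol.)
Direct left recursion occurs when N → N α for some non-terminal N (the right-hand side begins with the left-hand side itself).

F → * F T: starts with '*'
T → b: starts with b
F → * b: starts with '*'
F → T: starts with T

No direct left recursion found.

Answer: No direct left recursion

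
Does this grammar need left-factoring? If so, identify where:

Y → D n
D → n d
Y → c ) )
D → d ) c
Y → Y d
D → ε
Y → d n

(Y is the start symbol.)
Left-factoring is needed when two productions for the same non-terminal
share a common prefix on the right-hand side.

Productions for Y:
  Y → D n
  Y → c ) )
  Y → Y d
  Y → d n
Productions for D:
  D → n d
  D → d ) c
  D → ε

No common prefixes found.

Answer: No, left-factoring is not needed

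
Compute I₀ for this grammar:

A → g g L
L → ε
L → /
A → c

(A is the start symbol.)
{ [A → . c], [A → . g g L], [A' → . A] }

First, augment the grammar with A' → A
I₀ = CLOSURE({ [A' → . A] }):
  [A' → . A] has the dot before A: add [A → . g g L], [A → . c]
No further items can be added.

I₀ = { [A → . c], [A → . g g L], [A' → . A] }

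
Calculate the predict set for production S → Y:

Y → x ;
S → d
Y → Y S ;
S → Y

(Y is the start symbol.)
{ 'x' }

PREDICT(S → Y) = (FIRST(RHS) \ {ε}) ∪ (FOLLOW(S) if ε ∈ FIRST(RHS), i.e. RHS ⇒* ε)
FIRST(Y) = { 'x' }
FIRST(Y) = { 'x' }
ε ∉ FIRST(Y), so FOLLOW(S) is not added.
PREDICT(S → Y) = { 'x' }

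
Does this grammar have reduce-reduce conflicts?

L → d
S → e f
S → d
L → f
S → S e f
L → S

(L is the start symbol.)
A reduce-reduce conflict occurs when an LR(0) state has two complete items [A → α .] and [B → β .] — both call for a reduction, and with no lookahead the parser cannot choose between them.

Augment with L' → L and build the canonical LR(0) collection (I0 = CLOSURE({[L' → . L]}), then GOTO on every symbol after a dot until no new states appear). It has 9 states:
  I0: { [L → . S], [L → . d], [L → . f], [L' → . L], [S → . S e f], [S → . d], [S → . e f] }  — shift
  I1: { [L' → L .] }  — accept
  I2: { [L → S .], [S → S . e f] }  — shift, reduce
  I3: { [L → d .], [S → d .] }  — 2 reduces
  I4: { [S → e . f] }  — shift
  I5: { [L → f .] }  — reduce
  I6: { [S → e f .] }  — reduce
  I7: { [S → S e . f] }  — shift
  I8: { [S → S e f .] }  — reduce

I3 contains complete items [L → d .], [S → d .] — reduce-reduce conflict.

Answer: Yes — I3: [L → d .] vs [S → d .]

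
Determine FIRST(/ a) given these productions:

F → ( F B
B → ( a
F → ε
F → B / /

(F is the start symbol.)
{ '/' }

To compute FIRST(/ a), process the symbols left to right:
Symbol / is a terminal. Add '/' and stop.
FIRST(/ a) = { '/' }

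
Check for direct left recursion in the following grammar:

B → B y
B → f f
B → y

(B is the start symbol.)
Yes, B is left-recursive

Direct left recursion occurs when N → N α for some non-terminal N (the right-hand side begins with the left-hand side itself).

B → B y: LEFT RECURSIVE (starts with B)
B → f f: starts with f
B → y: starts with y

The grammar has direct left recursion on: B.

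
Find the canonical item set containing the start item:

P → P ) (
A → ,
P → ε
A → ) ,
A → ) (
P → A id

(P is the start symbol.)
{ [A → . ) (], [A → . ) ,], [A → . ,], [P → . A id], [P → . P ) (], [P → .], [P' → . P] }

First, augment the grammar with P' → P
I₀ = CLOSURE({ [P' → . P] }):
  [P' → . P] has the dot before P: add [P → . P ) (], [P → .], [P → . A id]
  [P → . A id] has the dot before A: add [A → . ,], [A → . ) ,], [A → . ) (]
No further items can be added.

I₀ = { [A → . ) (], [A → . ) ,], [A → . ,], [P → . A id], [P → . P ) (], [P → .], [P' → . P] }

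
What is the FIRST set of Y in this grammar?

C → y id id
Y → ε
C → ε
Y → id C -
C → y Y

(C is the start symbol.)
To compute FIRST(Y), examine every production with Y on the left-hand side, reading each right-hand side left to right until a non-nullable symbol is reached.

From Y → ε:
  - ε-production, so ε ∈ FIRST(Y)
From Y → id C -:
  - id is a terminal: add 'id' and stop

Collecting: FIRST(Y) = { 'id', ε }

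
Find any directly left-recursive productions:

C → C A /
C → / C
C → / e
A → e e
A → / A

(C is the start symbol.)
C → C A /: LEFT RECURSIVE (starts with C)
C → / C: starts with '/'
C → / e: starts with '/'
A → e e: starts with e
A → / A: starts with '/'

The grammar has direct left recursion on: C.

Answer: Yes, C is left-recursive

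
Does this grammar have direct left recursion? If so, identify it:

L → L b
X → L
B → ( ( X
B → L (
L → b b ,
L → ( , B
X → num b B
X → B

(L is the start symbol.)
Yes, L is left-recursive

Direct left recursion occurs when N → N α for some non-terminal N (the right-hand side begins with the left-hand side itself).

L → L b: LEFT RECURSIVE (starts with L)
X → L: starts with L
B → ( ( X: starts with '('
B → L (: starts with L
L → b b ,: starts with b
L → ( , B: starts with '('
X → num b B: starts with num
X → B: starts with B

The grammar has direct left recursion on: L.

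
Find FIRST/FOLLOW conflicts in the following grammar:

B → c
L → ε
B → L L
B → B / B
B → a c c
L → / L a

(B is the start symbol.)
Yes. B → B '/' B with FOLLOW(B) on { '/' }; L → '/' L a with FOLLOW(L) on { '/' }

Nullable non-terminals: B, L.
FIRST sets used below: FIRST(L) = { '/', ε }, FIRST(B) = { '/', 'a', 'c', ε }

B: nullable alternative(s) B → L L; FOLLOW(B) = { $, '/' }
  B → c: FIRST \ {ε} = { 'c' } — disjoint from FOLLOW(B)
  B → L L: FIRST \ {ε} = { '/' } — this is the only nullable alternative, skip
  B → B / B: FIRST \ {ε} = { '/', 'a', 'c' } — overlaps FOLLOW(B) on { '/' }: CONFLICT
  B → a c c: FIRST \ {ε} = { 'a' } — disjoint from FOLLOW(B)

L: nullable alternative(s) L → ε; FOLLOW(L) = { $, '/', 'a' }
  L → ε: FIRST \ {ε} = { } — this is the only nullable alternative, skip
  L → / L a: FIRST \ {ε} = { '/' } — overlaps FOLLOW(L) on { '/' }: CONFLICT

So the grammar has 2 FIRST/FOLLOW conflicts (marked CONFLICT above).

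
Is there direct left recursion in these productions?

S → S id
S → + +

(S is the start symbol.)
S → S id: LEFT RECURSIVE (starts with S)
S → + +: starts with '+'

The grammar has direct left recursion on: S.

Answer: Yes, S is left-recursive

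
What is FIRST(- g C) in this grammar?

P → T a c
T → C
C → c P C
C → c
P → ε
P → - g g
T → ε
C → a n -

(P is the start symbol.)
To compute FIRST(- g C), process the symbols left to right:
Symbol - is a terminal. Add '-' and stop.
FIRST(- g C) = { '-' }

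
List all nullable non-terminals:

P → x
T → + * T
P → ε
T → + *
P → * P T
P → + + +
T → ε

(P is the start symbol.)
{ 'P', 'T' }

A non-terminal is nullable if it can derive ε (the empty string): either it has an ε-production, or it has a production whose right-hand side consists entirely of nullable non-terminals.

ε-productions: P → ε, T → ε
So P, T are immediately nullable.
Every non-terminal is now nullable.
Nullable = { 'P', 'T' }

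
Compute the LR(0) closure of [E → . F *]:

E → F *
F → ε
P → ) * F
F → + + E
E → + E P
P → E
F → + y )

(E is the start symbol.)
{ [E → . F *], [F → . + + E], [F → . + y )], [F → .] }

To compute CLOSURE, for each item [A → α.Bβ] where B is a non-terminal, add [B → .γ] for all productions B → γ; repeat for the newly added items until nothing changes.

Start with: [E → . F *]
  [E → . F *] has the dot before F: add [F → .], [F → . + + E], [F → . + y )]
No further items can be added.

CLOSURE = { [E → . F *], [F → . + + E], [F → . + y )], [F → .] }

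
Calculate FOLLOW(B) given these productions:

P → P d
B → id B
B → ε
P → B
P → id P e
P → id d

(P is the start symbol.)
In B → id B: B is at the end; this adds FOLLOW(B) to itself — nothing new
In P → B: B is at the end, add FOLLOW(P)

The FOLLOW sets referred to above (computed the same way, to a fixed point):
  FOLLOW(P) = { $, 'd', 'e' }

Taking the union: FOLLOW(B) = { $, 'd', 'e' }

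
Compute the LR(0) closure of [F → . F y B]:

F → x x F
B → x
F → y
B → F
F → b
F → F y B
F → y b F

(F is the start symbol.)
To compute CLOSURE, for each item [A → α.Bβ] where B is a non-terminal, add [B → .γ] for all productions B → γ; repeat for the newly added items until nothing changes.

Start with: [F → . F y B]
  [F → . F y B] has the dot before F: add [F → . x x F], [F → . y], [F → . b], [F → . y b F]
No further items can be added.

CLOSURE = { [F → . F y B], [F → . b], [F → . x x F], [F → . y b F], [F → . y] }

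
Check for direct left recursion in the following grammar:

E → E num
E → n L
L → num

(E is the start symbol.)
Yes, E is left-recursive

Direct left recursion occurs when N → N α for some non-terminal N (the right-hand side begins with the left-hand side itself).

E → E num: LEFT RECURSIVE (starts with E)
E → n L: starts with n
L → num: starts with num

The grammar has direct left recursion on: E.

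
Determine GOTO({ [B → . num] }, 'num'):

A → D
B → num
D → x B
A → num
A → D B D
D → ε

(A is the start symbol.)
GOTO(I, 'num') = CLOSURE({ [A → αX.β] : [A → α.Xβ] ∈ I, X = 'num' })

Items with dot before 'num', with the dot advanced:
  [B → . num] → [B → num .]
Closure adds nothing (no advanced item has the dot before a non-terminal).

GOTO = { [B → num .] }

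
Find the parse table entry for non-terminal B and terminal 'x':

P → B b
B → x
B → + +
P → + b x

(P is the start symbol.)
B → x

To find M[B, 'x'], we find productions for B where 'x' is in the predict set (PREDICT(N → α) = (FIRST(α) \ {ε}) ∪ (FOLLOW(N) if α ⇒* ε)).

B → x: PREDICT = { 'x' }
  'x' is in predict set, so this production goes in M[B, 'x']
B → + +: PREDICT = { '+' }

M[B, 'x'] = B → x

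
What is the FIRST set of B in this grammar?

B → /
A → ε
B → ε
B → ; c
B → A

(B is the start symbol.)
FIRST sets of the other non-terminals involved (by the same procedure, iterated to a fixed point):
  FIRST(A) = { ε }

From B → /:
  - '/' is a terminal: add '/' and stop
From B → ε:
  - ε-production, so ε ∈ FIRST(B)
From B → ; c:
  - ';' is a terminal: add ';' and stop
From B → A:
  - A is a non-terminal: add FIRST(A) \ {ε} = { }
    A is nullable and nothing follows, so the whole right-hand side can vanish: ε ∈ FIRST(B)

Collecting: FIRST(B) = { '/', ';', ε }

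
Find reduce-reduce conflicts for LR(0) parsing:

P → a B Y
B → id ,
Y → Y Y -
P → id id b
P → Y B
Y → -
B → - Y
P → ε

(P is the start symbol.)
Yes — I14: [Y → - .] vs [Y → Y Y - .]

A reduce-reduce conflict occurs when an LR(0) state has two complete items [A → α .] and [B → β .] — both call for a reduction, and with no lookahead the parser cannot choose between them.

Augment with P' → P and build the canonical LR(0) collection (I0 = CLOSURE({[P' → . P]}), then GOTO on every symbol after a dot until no new states appear). It has 18 states:
  I0: { [P → . Y B], [P → . a B Y], [P → . id id b], [P → .], [P' → . P], [Y → . -], [Y → . Y Y -] }  — shift, reduce
  I1: { [Y → - .] }  — reduce
  I2: { [P' → P .] }  — accept
  I3: { [B → . - Y], [B → . id ,], [P → Y . B], [Y → . -], [Y → . Y Y -], [Y → Y . Y -] }  — shift
  I4: { [B → . - Y], [B → . id ,], [P → a . B Y] }  — shift
  I5: { [P → id . id b] }  — shift
  I6: { [P → id id . b] }  — shift
  I7: { [P → id id b .] }  — reduce
  I8: { [B → - . Y], [Y → . -], [Y → . Y Y -] }  — shift
  I9: { [P → a B . Y], [Y → . -], [Y → . Y Y -] }  — shift
  I10: { [B → id . ,] }  — shift
  I11: { [B → id , .] }  — reduce
  I12: { [P → a B Y .], [Y → . -], [Y → . Y Y -], [Y → Y . Y -] }  — shift, reduce
  I13: { [Y → . -], [Y → . Y Y -], [Y → Y . Y -], [Y → Y Y . -] }  — shift
  I14: { [Y → - .], [Y → Y Y - .] }  — 2 reduces
  I15: { [B → - Y .], [Y → . -], [Y → . Y Y -], [Y → Y . Y -] }  — shift, reduce
  I16: { [B → - . Y], [Y → - .], [Y → . -], [Y → . Y Y -] }  — shift, reduce
  I17: { [P → Y B .] }  — reduce

I14 contains complete items [Y → - .], [Y → Y Y - .] — reduce-reduce conflict.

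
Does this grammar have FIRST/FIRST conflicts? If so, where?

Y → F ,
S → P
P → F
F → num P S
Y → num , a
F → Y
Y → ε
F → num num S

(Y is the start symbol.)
Yes. Y → F ',' / Y → num ',' a on { 'num' }; F → num P S / F → Y on { 'num' }; F → num P S / F → num num S on { 'num' }; F → Y / F → num num S on { 'num' }

A FIRST/FIRST conflict occurs when two productions N → α and N → β for the same non-terminal have FIRST(α) ∩ FIRST(β) ≠ ∅ (with ε ∈ FIRST of a nullable right-hand side, so two nullable alternatives also conflict).

FIRST sets of the non-terminals at (or reachable through a nullable prefix from) the front of some alternative:
  FIRST(F) = { ',', 'num', ε }
  FIRST(Y) = { ',', 'num', ε }

Productions for Y:
  Y → F ,: FIRST = { ',', 'num' }
  Y → num , a: FIRST = { 'num' }
  Y → ε: FIRST = { ε }
Productions for F:
  F → num P S: FIRST = { 'num' }
  F → Y: FIRST = { ',', 'num', ε }
  F → num num S: FIRST = { 'num' }
S, P have only one production, so no FIRST/FIRST conflict is possible there.

Conflict for Y: Y → F , and Y → num , a
  Overlap: { 'num' }
Conflict for F: F → num P S and F → Y
  Overlap: { 'num' }
Conflict for F: F → num P S and F → num num S
  Overlap: { 'num' }
Conflict for F: F → Y and F → num num S
  Overlap: { 'num' }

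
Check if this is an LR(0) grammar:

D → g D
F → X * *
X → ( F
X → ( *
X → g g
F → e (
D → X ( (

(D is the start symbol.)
Augment with D' → D and build the canonical LR(0) collection (I0 = CLOSURE({[D' → . D]}), then GOTO on every symbol after a dot until no new states appear). It has 18 states:
  I0: { [D → . X ( (], [D → . g D], [D' → . D], [X → . ( *], [X → . ( F], [X → . g g] }  — shift
  I1: { [F → . X * *], [F → . e (], [X → ( . *], [X → ( . F], [X → . ( *], [X → . ( F], [X → . g g] }  — shift
  I2: { [D' → D .] }  — accept
  I3: { [D → X . ( (] }  — shift
  I4: { [D → . X ( (], [D → . g D], [D → g . D], [X → . ( *], [X → . ( F], [X → . g g], [X → g . g] }  — shift
  I5: { [D → g D .] }  — reduce
  I6: { [D → . X ( (], [D → . g D], [D → g . D], [X → . ( *], [X → . ( F], [X → . g g], [X → g . g], [X → g g .] }  — shift, reduce
  I7: { [D → X ( . (] }  — shift
  I8: { [D → X ( ( .] }  — reduce
  I9: { [X → ( * .] }  — reduce
  I10: { [X → ( F .] }  — reduce
  I11: { [F → X . * *] }  — shift
  I12: { [F → e . (] }  — shift
  I13: { [X → g . g] }  — shift
  I14: { [X → g g .] }  — reduce
  I15: { [F → e ( .] }  — reduce
  I16: { [F → X * . *] }  — shift
  I17: { [F → X * * .] }  — reduce

Conflict in state I6:
  Shift-reduce conflict between [X → g g .] and [D → . g D]
So the grammar is NOT LR(0).

Answer: No. Shift-reduce conflict between [X → g g .] and [D → . g D]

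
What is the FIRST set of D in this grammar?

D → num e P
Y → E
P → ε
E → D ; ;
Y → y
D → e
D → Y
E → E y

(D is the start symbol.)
{ 'e', 'num', 'y' }

To compute FIRST(D), examine every production with D on the left-hand side, reading each right-hand side left to right until a non-nullable symbol is reached.

FIRST sets of the other non-terminals involved (by the same procedure, iterated to a fixed point):
  FIRST(Y) = { 'e', 'num', 'y' }

From D → num e P:
  - num is a terminal: add 'num' and stop
From D → e:
  - e is a terminal: add 'e' and stop
From D → Y:
  - Y is a non-terminal: add FIRST(Y) \ {ε} = { 'e', 'num', 'y' }
    Y is not nullable, so stop

Collecting: FIRST(D) = { 'e', 'num', 'y' }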